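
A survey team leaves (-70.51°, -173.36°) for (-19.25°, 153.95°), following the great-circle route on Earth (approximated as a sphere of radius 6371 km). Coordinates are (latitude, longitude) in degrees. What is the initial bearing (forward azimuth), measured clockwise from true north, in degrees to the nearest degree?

321°

Δλ = -32.690° = -0.5705 rad.
y = sin Δλ · cos φ₂ = (-0.5401)(0.9441) = -0.5099
x = cos φ₁ sin φ₂ − sin φ₁ cos φ₂ cos Δλ = (0.3336)(-0.3297) − (-0.9427)(0.9441)(0.8416) = 0.6390
θ = atan2(y, x) = -38.59°; adding 360° gives 321°.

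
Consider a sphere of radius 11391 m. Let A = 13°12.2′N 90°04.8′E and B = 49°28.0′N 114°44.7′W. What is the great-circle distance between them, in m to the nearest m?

22589 m

With latitudes φ₁ = 13.203°, φ₂ = 49.467° and longitude difference Δλ = 155.175°:
cos c = sin φ₁ sin φ₂ + cos φ₁ cos φ₂ cos Δλ = (0.2284)(0.7600) + (0.9736)(0.6499)(-0.9076) = -0.40065,
so c = arccos(-0.40065) = 1.98302 rad.
Distance = R·c = 11391 × 1.9830 ≈ 22589 m.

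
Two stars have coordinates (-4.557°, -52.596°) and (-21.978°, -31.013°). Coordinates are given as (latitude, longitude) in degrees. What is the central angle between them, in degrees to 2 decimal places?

With latitudes φ₁ = -4.557°, φ₂ = -21.978° and longitude difference Δλ = 21.583°:
Haversine: a = sin²(Δφ/2) + cos φ₁ cos φ₂ sin²(Δλ/2) = 0.0229 + (0.9968)(0.9273)(0.0351) = 0.05534.
Central angle c = 2·arcsin(√a) = 0.47495 rad.
So the angular separation is 27.21°.

27.21°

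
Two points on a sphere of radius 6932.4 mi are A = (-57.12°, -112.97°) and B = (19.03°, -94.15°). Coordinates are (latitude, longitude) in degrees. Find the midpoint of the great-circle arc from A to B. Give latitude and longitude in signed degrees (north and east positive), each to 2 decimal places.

Central angle δ = 1.3572 rad. Interpolating on the sphere with fraction f = 0.5:
P = [sin((1−f)δ)·A + sin(fδ)·B] / sin δ = 0.6423·A + 0.6423·B in Cartesian coordinates,
giving P = (-0.1800, -0.9267, -0.3300), i.e. latitude -19.27°, longitude -100.99°.

-19.27°, -100.99°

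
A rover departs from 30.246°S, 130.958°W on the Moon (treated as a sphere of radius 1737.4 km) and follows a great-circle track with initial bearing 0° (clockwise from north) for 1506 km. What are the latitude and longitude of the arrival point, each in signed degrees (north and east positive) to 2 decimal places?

19.42°, -130.96°

Angular distance δ = d/R = 1506/1737.4 = 0.86681 rad; initial bearing θ = 0.0000 rad.
sin φ₂ = sin φ₁ cos δ + cos φ₁ sin δ cos θ = (-0.5037)(0.6473) + (0.8639)(0.7623)(1.0000) = 0.3325, so φ₂ = 19.42°.
Δλ = atan2(sin θ sin δ cos φ₁, cos δ − sin φ₁ sin φ₂) = atan2(0.0000, 0.8147) = 0.000°.
λ₂ = -130.958° + 0.000° = -130.96°.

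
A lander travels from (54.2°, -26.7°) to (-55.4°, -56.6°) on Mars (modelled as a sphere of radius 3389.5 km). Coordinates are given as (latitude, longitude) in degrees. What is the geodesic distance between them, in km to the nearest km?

6644 km

In radians: φ₁ = 0.9460, φ₂ = -0.9669, Δλ = -29.900° = -0.5219 rad.
cos c = sin φ₁ sin φ₂ + cos φ₁ cos φ₂ cos Δλ = (0.8111)(-0.8231) + (0.5850)(0.5678)(0.8669) = -0.37966,
so c = arccos(-0.37966) = 1.96023 rad.
Distance = R·c = 3389.5 × 1.9602 ≈ 6644 km.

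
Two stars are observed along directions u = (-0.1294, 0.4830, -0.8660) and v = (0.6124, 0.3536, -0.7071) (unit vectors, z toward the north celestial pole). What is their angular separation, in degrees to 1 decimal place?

45.3°

u·v = 0.7039; |u| = 1.0000, |v| = 1.0000.
cos θ = (u·v)/(|u||v|) = 0.7039, so θ = 45.3°.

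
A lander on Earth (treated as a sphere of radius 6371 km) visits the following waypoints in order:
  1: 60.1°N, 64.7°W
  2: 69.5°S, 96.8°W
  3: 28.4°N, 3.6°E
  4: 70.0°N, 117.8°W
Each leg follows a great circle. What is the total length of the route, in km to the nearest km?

36118 km

Leg 1→2: central angle 2.2971 rad, distance 14634.8 km.
Leg 2→3: central angle 2.0957 rad, distance 13351.6 km.
Leg 3→4: central angle 1.2764 rad, distance 8131.8 km.
Total: 14634.8 + 13351.6 + 8131.8 ≈ 36118 km.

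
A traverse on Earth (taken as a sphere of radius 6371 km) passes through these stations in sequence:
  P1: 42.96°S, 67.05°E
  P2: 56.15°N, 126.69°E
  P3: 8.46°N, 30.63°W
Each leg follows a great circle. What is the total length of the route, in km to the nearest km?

24887 km

Leg P1→P2: central angle 1.9390 rad, distance 12353.4 km.
Leg P2→P3: central angle 1.9673 rad, distance 12533.5 km.
Total: 12353.4 + 12533.5 ≈ 24887 km.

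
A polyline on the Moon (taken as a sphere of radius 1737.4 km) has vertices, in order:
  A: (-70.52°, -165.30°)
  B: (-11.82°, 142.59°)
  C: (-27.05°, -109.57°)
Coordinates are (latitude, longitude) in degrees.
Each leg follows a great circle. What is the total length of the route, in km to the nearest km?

Leg A→B: central angle 1.1663 rad, distance 2026.3 km.
Leg B→C: central angle 1.7456 rad, distance 3032.8 km.
Total: 2026.3 + 3032.8 ≈ 5059 km.

5059 km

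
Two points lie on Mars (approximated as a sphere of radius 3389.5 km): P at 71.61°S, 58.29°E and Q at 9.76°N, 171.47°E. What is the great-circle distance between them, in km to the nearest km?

With latitudes φ₁ = -71.610°, φ₂ = 9.760° and longitude difference Δλ = 113.180°:
cos c = sin φ₁ sin φ₂ + cos φ₁ cos φ₂ cos Δλ = (-0.9489)(0.1695) + (0.3155)(0.9855)(-0.3936) = -0.28325,
so c = arccos(-0.28325) = 1.85798 rad.
Distance = R·c = 3389.5 × 1.8580 ≈ 6298 km.

6298 km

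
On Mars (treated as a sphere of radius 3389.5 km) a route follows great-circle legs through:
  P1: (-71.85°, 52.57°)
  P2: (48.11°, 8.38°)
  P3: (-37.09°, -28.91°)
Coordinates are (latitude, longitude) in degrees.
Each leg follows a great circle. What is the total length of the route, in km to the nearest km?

Leg P1→P2: central angle 2.1631 rad, distance 7331.7 km.
Leg P2→P3: central angle 1.5960 rad, distance 5409.6 km.
Total: 7331.7 + 5409.6 ≈ 12741 km.

12741 km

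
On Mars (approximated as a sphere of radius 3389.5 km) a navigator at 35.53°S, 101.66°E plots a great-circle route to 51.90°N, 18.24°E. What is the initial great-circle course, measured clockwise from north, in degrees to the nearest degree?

318°

Δλ = -83.420° = -1.4560 rad.
y = sin Δλ · cos φ₂ = (-0.9934)(0.6170) = -0.6130
x = cos φ₁ sin φ₂ − sin φ₁ cos φ₂ cos Δλ = (0.8138)(0.7869) − (-0.5811)(0.6170)(0.1146) = 0.6815
θ = atan2(y, x) = -41.97°; adding 360° gives 318°.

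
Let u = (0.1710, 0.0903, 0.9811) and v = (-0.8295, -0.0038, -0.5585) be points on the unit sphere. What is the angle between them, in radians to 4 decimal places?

2.3325 rad

u·v = -0.6901; |u| = 1.0000, |v| = 1.0000.
cos θ = (u·v)/(|u||v|) = -0.6901, so θ = 2.3325 rad.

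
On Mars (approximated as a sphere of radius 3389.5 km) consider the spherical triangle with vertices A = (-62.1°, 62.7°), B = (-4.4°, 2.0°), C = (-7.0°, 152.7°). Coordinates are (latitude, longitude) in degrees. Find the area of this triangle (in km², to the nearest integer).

Side lengths (central angles): a = 2.5938, b = 1.4629, c = 1.2702 rad; semiperimeter s = 2.6634.
By l'Huilier's theorem, tan(E/4) = √[tan(s/2) tan((s−a)/2) tan((s−b)/2) tan((s−c)/2)], giving spherical excess E = 1.1144 rad.
Area = E·R² = 1.1144 × (3389.5)² ≈ 12803464 km².

12803464 km²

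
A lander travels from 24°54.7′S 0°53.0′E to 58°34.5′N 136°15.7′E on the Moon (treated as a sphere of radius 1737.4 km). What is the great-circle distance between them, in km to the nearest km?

4067 km

Let φ₁ = -0.4348 rad, φ₂ = 1.0223 rad, and Δλ = 2.3628 rad.
cos c = sin φ₁ sin φ₂ + cos φ₁ cos φ₂ cos Δλ = (-0.4212)(0.8533) + (0.9070)(0.5214)(-0.7118) = -0.69601,
so c = arccos(-0.69601) = 2.34062 rad.
Distance = R·c = 1737.4 × 2.3406 ≈ 4067 km.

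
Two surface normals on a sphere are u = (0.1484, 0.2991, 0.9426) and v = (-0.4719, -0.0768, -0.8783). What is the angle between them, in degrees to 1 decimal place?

u·v = -0.9209; |u| = 1.0000, |v| = 1.0000.
cos θ = (u·v)/(|u||v|) = -0.9209, so θ = 157.1°.

157.1°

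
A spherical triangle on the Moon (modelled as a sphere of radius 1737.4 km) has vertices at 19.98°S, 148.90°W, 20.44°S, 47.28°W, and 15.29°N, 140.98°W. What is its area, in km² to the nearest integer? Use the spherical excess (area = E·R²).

Side lengths (central angles): a = 1.7218, b = 0.6304, c = 1.6289 rad; semiperimeter s = 1.9905.
By l'Huilier's theorem, tan(E/4) = √[tan(s/2) tan((s−a)/2) tan((s−b)/2) tan((s−c)/2)], giving spherical excess E = 0.6950 rad.
Area = E·R² = 0.6950 × (1737.4)² ≈ 2097976 km².

2097976 km²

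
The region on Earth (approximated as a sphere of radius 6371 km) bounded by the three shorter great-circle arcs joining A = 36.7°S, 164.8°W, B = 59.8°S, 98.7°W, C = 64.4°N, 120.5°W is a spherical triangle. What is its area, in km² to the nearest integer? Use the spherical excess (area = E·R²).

Side lengths (central angles): a = 2.1866, b = 1.8661, c = 0.8232 rad; semiperimeter s = 2.4379.
By l'Huilier's theorem, tan(E/4) = √[tan(s/2) tan((s−a)/2) tan((s−b)/2) tan((s−c)/2)], giving spherical excess E = 1.2574 rad.
Area = E·R² = 1.2574 × (6371)² ≈ 51036873 km².

51036873 km²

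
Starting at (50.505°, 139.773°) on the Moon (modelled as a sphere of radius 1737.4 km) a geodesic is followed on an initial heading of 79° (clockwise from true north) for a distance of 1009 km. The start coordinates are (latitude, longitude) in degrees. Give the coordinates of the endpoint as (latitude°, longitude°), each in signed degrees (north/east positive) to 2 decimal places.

Angular distance δ = d/R = 1009/1737.4 = 0.58075 rad; initial bearing θ = 1.3788 rad.
sin φ₂ = sin φ₁ cos δ + cos φ₁ sin δ cos θ = (0.7717)(0.8360) + (0.6360)(0.5487)(0.1908) = 0.7117, so φ₂ = 45.38°.
Δλ = atan2(sin θ sin δ cos φ₁, cos δ − sin φ₁ sin φ₂) = atan2(0.3425, 0.2868) = 50.060°.
λ₂ = 139.773° + 50.060° = 189.83° → -170.17° after wrapping to (−180°, 180°].

45.38°, -170.17°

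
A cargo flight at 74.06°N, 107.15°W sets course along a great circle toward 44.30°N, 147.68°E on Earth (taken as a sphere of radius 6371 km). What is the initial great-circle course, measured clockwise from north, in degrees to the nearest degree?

298°

With φ₁ = 1.2926, φ₂ = 0.7732, Δλ = -1.8356 rad, the forward-azimuth formula gives
θ = atan2( sin Δλ cos φ₂ , cos φ₁ sin φ₂ − sin φ₁ cos φ₂ cos Δλ ) = atan2(-0.6908, 0.3719) = -61.70°.
Adding 360° brings this into [0°, 360°): 298°.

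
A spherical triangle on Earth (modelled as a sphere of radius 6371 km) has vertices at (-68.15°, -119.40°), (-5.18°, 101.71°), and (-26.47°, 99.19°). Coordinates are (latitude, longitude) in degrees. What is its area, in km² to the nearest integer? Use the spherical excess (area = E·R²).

Side lengths (central angles): a = 0.3739, b = 1.4169, c = 1.7675 rad; semiperimeter s = 1.7792.
By l'Huilier's theorem, tan(E/4) = √[tan(s/2) tan((s−a)/2) tan((s−b)/2) tan((s−c)/2)], giving spherical excess E = 0.1335 rad.
Area = E·R² = 0.1335 × (6371)² ≈ 5418264 km².

5418264 km²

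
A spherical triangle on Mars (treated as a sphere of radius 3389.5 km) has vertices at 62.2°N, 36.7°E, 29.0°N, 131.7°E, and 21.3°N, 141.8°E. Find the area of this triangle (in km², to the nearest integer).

Side lengths (central angles): a = 0.2084, b = 1.3611, c = 1.1666 rad; semiperimeter s = 1.3681.
By l'Huilier's theorem, tan(E/4) = √[tan(s/2) tan((s−a)/2) tan((s−b)/2) tan((s−c)/2)], giving spherical excess E = 0.0547 rad.
Area = E·R² = 0.0547 × (3389.5)² ≈ 628914 km².

628914 km²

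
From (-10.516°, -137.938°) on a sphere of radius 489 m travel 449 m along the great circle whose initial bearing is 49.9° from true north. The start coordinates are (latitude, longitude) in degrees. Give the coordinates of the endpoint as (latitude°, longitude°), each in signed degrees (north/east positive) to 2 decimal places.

23.10°, -96.58°

Angular distance δ = d/R = 449/489 = 0.91820 rad; initial bearing θ = 0.8709 rad.
sin φ₂ = sin φ₁ cos δ + cos φ₁ sin δ cos θ = (-0.1825)(0.6073) + (0.9832)(0.7945)(0.6441) = 0.3923, so φ₂ = 23.10°.
Δλ = atan2(sin θ sin δ cos φ₁, cos δ − sin φ₁ sin φ₂) = atan2(0.5975, 0.6789) = 41.354°.
λ₂ = -137.938° + 41.354° = -96.58°.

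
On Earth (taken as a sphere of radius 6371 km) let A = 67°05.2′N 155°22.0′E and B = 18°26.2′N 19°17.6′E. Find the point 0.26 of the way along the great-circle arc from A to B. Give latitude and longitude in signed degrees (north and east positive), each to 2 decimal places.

Central angle δ = 1.5455 rad. Interpolating on the sphere with fraction f = 0.26:
P = [sin((1−f)δ)·A + sin(fδ)·B] / sin δ = 0.9105·A + 0.3912·B in Cartesian coordinates,
giving P = (0.0281, 0.2704, 0.9623), i.e. latitude 74.23°, longitude 84.07°.

74.23°, 84.07°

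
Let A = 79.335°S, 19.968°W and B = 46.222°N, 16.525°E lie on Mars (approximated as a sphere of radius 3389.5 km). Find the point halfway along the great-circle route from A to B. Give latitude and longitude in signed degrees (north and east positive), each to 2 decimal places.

-17.09°, 9.07°

Central angle δ = 2.2226 rad. Interpolating on the sphere with fraction f = 0.5:
P = [sin((1−f)δ)·A + sin(fδ)·B] / sin δ = 1.1274·A + 1.1274·B in Cartesian coordinates,
giving P = (0.9439, 0.1506, -0.2939), i.e. latitude -17.09°, longitude 9.07°.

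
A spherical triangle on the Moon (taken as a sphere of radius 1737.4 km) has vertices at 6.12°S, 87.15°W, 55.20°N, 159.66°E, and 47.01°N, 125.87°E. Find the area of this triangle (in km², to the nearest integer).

343726 km²

Side lengths (central angles): a = 0.3922, b = 2.2737, c = 1.8870 rad; semiperimeter s = 2.2765.
By l'Huilier's theorem, tan(E/4) = √[tan(s/2) tan((s−a)/2) tan((s−b)/2) tan((s−c)/2)], giving spherical excess E = 0.1139 rad.
Area = E·R² = 0.1139 × (1737.4)² ≈ 343726 km².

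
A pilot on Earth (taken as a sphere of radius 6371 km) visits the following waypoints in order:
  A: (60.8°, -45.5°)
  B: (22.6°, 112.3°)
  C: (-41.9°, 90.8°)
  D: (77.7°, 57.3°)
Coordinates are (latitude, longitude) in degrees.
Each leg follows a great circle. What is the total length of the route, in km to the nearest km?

31527 km

Leg A→B: central angle 1.6524 rad, distance 10527.7 km.
Leg B→C: central angle 1.1781 rad, distance 7505.6 km.
Leg C→D: central angle 2.1180 rad, distance 13493.6 km.
Total: 10527.7 + 7505.6 + 13493.6 ≈ 31527 km.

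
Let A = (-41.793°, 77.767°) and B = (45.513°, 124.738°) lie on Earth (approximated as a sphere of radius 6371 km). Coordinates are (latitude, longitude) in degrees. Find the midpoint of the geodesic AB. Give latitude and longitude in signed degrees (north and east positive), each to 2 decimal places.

2.03°, 100.48°

Central angle δ = 1.6900 rad. Interpolating on the sphere with fraction f = 0.5:
P = [sin((1−f)δ)·A + sin(fδ)·B] / sin δ = 0.7533·A + 0.7533·B in Cartesian coordinates,
giving P = (-0.1818, 0.9827, 0.0354), i.e. latitude 2.03°, longitude 100.48°.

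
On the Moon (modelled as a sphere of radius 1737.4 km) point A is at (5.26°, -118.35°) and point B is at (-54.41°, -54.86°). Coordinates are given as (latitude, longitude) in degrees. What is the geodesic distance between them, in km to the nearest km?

2407 km

Let φ₁ = 0.0918 rad, φ₂ = -0.9496 rad, and Δλ = 1.1081 rad.
cos c = sin φ₁ sin φ₂ + cos φ₁ cos φ₂ cos Δλ = (0.0917)(-0.8132) + (0.9958)(0.5820)(0.4464) = 0.18413,
so c = arccos(0.18413) = 1.38561 rad.
Distance = R·c = 1737.4 × 1.3856 ≈ 2407 km.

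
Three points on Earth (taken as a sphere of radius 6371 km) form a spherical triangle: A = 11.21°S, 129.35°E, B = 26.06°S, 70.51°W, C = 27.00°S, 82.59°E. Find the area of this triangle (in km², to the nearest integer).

Side lengths (central angles): a = 2.1111, b = 0.8134, c = 2.4089 rad; semiperimeter s = 2.6667.
By l'Huilier's theorem, tan(E/4) = √[tan(s/2) tan((s−a)/2) tan((s−b)/2) tan((s−c)/2)], giving spherical excess E = 1.6947 rad.
Area = E·R² = 1.6947 × (6371)² ≈ 68787038 km².

68787038 km²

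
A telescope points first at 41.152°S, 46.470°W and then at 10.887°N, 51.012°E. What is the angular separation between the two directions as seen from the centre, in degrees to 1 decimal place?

Let φ₁ = -0.7182 rad, φ₂ = 0.1900 rad, and Δλ = 1.7014 rad.
Haversine: a = sin²(Δφ/2) + cos φ₁ cos φ₂ sin²(Δλ/2) = 0.1924 + (0.7530)(0.9820)(0.5651) = 0.61029.
Central angle c = 2·arcsin(√a) = 1.79320 rad.
So the angular separation is 102.7°.

102.7°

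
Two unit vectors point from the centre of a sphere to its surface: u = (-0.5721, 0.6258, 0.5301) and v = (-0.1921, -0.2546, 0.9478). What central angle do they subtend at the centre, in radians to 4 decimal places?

1.1007 rad

u·v = 0.4530; |u| = 1.0000, |v| = 1.0000.
cos θ = (u·v)/(|u||v|) = 0.4530, so θ = 1.1007 rad.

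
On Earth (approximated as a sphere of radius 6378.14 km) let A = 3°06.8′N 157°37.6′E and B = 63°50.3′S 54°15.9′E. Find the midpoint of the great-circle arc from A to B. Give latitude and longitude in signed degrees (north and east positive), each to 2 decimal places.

The central angle between A and B is δ = 1.7219 rad.
With f = 0.5, the slerp weights are sin((1−f)δ)/sin δ = 0.7672 and sin(fδ)/sin δ = 0.7672.
Weighted sum of the unit vectors: (0.7672)·(-0.9234,0.3801,0.0543) + (0.7672)·(0.2575,0.3579,-0.8976) = (-0.5108, 0.5662, -0.6469).
Converting back: φ = atan2(z, √(x²+y²)) = -40.31°, λ = atan2(y, x) = 132.06°.

-40.31°, 132.06°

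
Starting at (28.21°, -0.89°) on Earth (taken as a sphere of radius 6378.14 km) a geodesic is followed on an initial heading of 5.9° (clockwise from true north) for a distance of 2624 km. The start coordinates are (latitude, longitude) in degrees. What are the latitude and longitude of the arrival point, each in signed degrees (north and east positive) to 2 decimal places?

Angular distance δ = d/R = 2624/6378.14 = 0.41141 rad; initial bearing θ = 0.1030 rad.
sin φ₂ = sin φ₁ cos δ + cos φ₁ sin δ cos θ = (0.4727)(0.9166) + (0.8812)(0.3999)(0.9947) = 0.7838, so φ₂ = 51.61°.
Δλ = atan2(sin θ sin δ cos φ₁, cos δ − sin φ₁ sin φ₂) = atan2(0.0362, 0.5461) = 3.795°.
λ₂ = -0.890° + 3.795° = 2.91°.

51.61°, 2.91°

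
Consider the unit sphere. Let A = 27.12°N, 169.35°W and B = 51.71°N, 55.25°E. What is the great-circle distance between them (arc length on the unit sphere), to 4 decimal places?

1.6057

With latitudes φ₁ = 27.120°, φ₂ = 51.710° and longitude difference Δλ = -135.400°:
cos c = sin φ₁ sin φ₂ + cos φ₁ cos φ₂ cos Δλ = (0.4559)(0.7849) + (0.8901)(0.6196)(-0.7120) = -0.03490,
so c = arccos(-0.03490) = 1.60570 rad.
On the unit sphere the arc length equals the central angle: 1.6057.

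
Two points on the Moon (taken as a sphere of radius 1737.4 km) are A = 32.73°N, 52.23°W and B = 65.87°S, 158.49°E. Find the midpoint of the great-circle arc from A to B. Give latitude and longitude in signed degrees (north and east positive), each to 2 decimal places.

The central angle between A and B is δ = 2.4801 rad.
With f = 0.5, the slerp weights are sin((1−f)δ)/sin δ = 1.5397 and sin(fδ)/sin δ = 1.5397.
Weighted sum of the unit vectors: (1.5397)·(0.5152,-0.6650,0.5407) + (1.5397)·(-0.3803,0.1499,-0.9126) = (0.2077, -0.7930, -0.5727).
Converting back: φ = atan2(z, √(x²+y²)) = -34.94°, λ = atan2(y, x) = -75.32°.

-34.94°, -75.32°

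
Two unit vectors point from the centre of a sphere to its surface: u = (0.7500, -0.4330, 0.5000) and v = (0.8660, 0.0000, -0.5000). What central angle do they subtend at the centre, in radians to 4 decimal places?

u·v = 0.3995; |u| = 1.0000, |v| = 1.0000.
cos θ = (u·v)/(|u||v|) = 0.3995, so θ = 1.1598 rad.

1.1598 rad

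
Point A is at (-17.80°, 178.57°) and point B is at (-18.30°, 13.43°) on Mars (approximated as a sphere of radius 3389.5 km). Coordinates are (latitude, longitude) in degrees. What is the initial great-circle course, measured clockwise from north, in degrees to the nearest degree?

With φ₁ = -0.3107, φ₂ = -0.3194, Δλ = -2.8822 rad, the forward-azimuth formula gives
θ = atan2( sin Δλ cos φ₂ , cos φ₁ sin φ₂ − sin φ₁ cos φ₂ cos Δλ ) = atan2(-0.2435, -0.5795) = -157.21°.
Adding 360° brings this into [0°, 360°): 203°.

203°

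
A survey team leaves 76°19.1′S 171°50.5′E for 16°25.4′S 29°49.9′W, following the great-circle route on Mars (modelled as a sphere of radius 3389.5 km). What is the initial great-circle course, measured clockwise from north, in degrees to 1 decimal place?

Δλ = 158.327° = 2.7633 rad.
y = sin Δλ · cos φ₂ = (0.3693)(0.9592) = 0.3542
x = cos φ₁ sin φ₂ − sin φ₁ cos φ₂ cos Δλ = (0.2365)(-0.2827) − (-0.9716)(0.9592)(-0.9293) = -0.9330
θ = atan2(y, x) = 159.21°, so the bearing is 159.2°.

159.2°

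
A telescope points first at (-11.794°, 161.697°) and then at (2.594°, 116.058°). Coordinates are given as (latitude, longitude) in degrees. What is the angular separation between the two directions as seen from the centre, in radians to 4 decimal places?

In radians: φ₁ = -0.2058, φ₂ = 0.0453, Δλ = -45.639° = -0.7966 rad.
Haversine: a = sin²(Δφ/2) + cos φ₁ cos φ₂ sin²(Δλ/2) = 0.0157 + (0.9789)(0.9990)(0.1504) = 0.16277.
Central angle c = 2·arcsin(√a) = 0.83056 rad.
So the angular separation is 0.8306 rad.

0.8306 rad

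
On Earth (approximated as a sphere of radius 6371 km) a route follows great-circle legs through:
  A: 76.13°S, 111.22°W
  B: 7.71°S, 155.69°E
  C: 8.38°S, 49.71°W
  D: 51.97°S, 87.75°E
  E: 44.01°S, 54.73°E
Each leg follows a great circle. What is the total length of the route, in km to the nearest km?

40702 km

Leg A→B: central angle 1.4531 rad, distance 9257.6 km.
Leg B→C: central angle 2.6181 rad, distance 16679.7 km.
Leg C→D: central angle 1.9116 rad, distance 12179.1 km.
Leg D→E: central angle 0.4058 rad, distance 2585.2 km.
Total: 9257.6 + 16679.7 + 12179.1 + 2585.2 ≈ 40702 km.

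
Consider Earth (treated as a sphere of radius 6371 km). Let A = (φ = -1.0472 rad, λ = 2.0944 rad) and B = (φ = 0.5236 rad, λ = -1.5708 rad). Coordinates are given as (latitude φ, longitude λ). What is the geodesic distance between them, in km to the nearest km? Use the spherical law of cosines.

16001 km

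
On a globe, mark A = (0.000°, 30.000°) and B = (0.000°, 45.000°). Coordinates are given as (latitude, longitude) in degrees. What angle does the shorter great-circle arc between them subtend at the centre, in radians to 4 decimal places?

Let φ₁ = 0.0000 rad, φ₂ = 0.0000 rad, and Δλ = 0.2618 rad.
Haversine: a = sin²(Δφ/2) + cos φ₁ cos φ₂ sin²(Δλ/2) = 0.0000 + (1.0000)(1.0000)(0.0170) = 0.01704.
Central angle c = 2·arcsin(√a) = 0.26180 rad.
So the angular separation is 0.2618 rad.

0.2618 rad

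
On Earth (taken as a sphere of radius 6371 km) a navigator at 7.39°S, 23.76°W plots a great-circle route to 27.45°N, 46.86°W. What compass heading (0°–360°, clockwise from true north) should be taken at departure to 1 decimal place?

With φ₁ = -0.1290, φ₂ = 0.4791, Δλ = -0.4032 rad, the forward-azimuth formula gives
θ = atan2( sin Δλ cos φ₂ , cos φ₁ sin φ₂ − sin φ₁ cos φ₂ cos Δλ ) = atan2(-0.3482, 0.5621) = -31.77°.
Adding 360° brings this into [0°, 360°): 328.2°.

328.2°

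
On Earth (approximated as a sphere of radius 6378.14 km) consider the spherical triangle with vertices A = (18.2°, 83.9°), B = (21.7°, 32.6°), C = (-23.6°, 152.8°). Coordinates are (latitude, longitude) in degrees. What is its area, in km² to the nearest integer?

12946963 km²

Side lengths (central angles): a = 2.1850, b = 1.3813, c = 0.8401 rad; semiperimeter s = 2.2032.
By l'Huilier's theorem, tan(E/4) = √[tan(s/2) tan((s−a)/2) tan((s−b)/2) tan((s−c)/2)], giving spherical excess E = 0.3183 rad.
Area = E·R² = 0.3183 × (6378.14)² ≈ 12946963 km².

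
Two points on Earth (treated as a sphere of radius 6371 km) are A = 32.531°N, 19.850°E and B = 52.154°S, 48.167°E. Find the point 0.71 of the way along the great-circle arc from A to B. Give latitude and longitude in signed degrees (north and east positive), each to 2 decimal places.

The central angle between A and B is δ = 1.5401 rad.
With f = 0.71, the slerp weights are sin((1−f)δ)/sin δ = 0.4321 and sin(fδ)/sin δ = 0.8886.
Weighted sum of the unit vectors: (0.4321)·(0.7930,0.2863,0.5378) + (0.8886)·(0.4092,0.4571,-0.7897) = (0.7063, 0.5299, -0.4693).
Converting back: φ = atan2(z, √(x²+y²)) = -27.99°, λ = atan2(y, x) = 36.88°.

-27.99°, 36.88°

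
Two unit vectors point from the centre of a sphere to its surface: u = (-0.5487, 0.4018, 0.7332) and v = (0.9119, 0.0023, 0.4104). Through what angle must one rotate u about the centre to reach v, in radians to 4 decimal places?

1.7706 rad

u·v = -0.1985; |u| = 1.0000, |v| = 1.0000.
cos θ = (u·v)/(|u||v|) = -0.1985, so θ = 1.7706 rad.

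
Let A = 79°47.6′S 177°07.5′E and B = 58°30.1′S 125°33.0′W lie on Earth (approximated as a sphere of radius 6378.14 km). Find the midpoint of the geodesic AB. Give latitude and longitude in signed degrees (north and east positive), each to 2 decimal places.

-70.90°, -139.12°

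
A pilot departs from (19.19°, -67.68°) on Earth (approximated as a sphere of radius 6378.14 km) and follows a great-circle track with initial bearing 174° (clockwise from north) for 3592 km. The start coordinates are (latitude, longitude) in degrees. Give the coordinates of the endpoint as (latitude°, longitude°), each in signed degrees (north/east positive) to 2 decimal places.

-12.92°, -64.40°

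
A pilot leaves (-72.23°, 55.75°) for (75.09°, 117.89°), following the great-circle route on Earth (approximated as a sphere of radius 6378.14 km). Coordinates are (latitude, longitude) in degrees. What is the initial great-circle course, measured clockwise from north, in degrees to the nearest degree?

29°

Δλ = 62.140° = 1.0845 rad.
y = sin Δλ · cos φ₂ = (0.8841)(0.2573) = 0.2275
x = cos φ₁ sin φ₂ − sin φ₁ cos φ₂ cos Δλ = (0.3052)(0.9663) − (-0.9523)(0.2573)(0.4673) = 0.4094
θ = atan2(y, x) = 29.06°, so the bearing is 29°.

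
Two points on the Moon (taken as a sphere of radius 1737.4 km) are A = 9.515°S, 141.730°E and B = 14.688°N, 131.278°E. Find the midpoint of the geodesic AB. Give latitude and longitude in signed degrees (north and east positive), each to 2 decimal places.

2.60°, 136.55°

The central angle between A and B is δ = 0.4595 rad.
With f = 0.5, the slerp weights are sin((1−f)δ)/sin δ = 0.5135 and sin(fδ)/sin δ = 0.5135.
Weighted sum of the unit vectors: (0.5135)·(-0.7743,0.6108,-0.1653) + (0.5135)·(-0.6382,0.7270,0.2536) = (-0.7253, 0.6870, 0.0453).
Converting back: φ = atan2(z, √(x²+y²)) = 2.60°, λ = atan2(y, x) = 136.55°.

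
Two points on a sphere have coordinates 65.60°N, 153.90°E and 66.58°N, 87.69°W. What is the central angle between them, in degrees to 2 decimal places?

40.75°

Let φ₁ = 1.1449 rad, φ₂ = 1.1620 rad, and Δλ = 2.0666 rad.
Haversine: a = sin²(Δφ/2) + cos φ₁ cos φ₂ sin²(Δλ/2) = 0.0001 + (0.4131)(0.3975)(0.7379) = 0.12123.
Central angle c = 2·arcsin(√a) = 0.71126 rad.
So the angular separation is 40.75°.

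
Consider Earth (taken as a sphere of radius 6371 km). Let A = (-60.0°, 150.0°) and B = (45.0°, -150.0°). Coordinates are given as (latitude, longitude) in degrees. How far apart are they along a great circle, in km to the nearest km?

12879 km

Let φ₁ = -1.0472 rad, φ₂ = 0.7854 rad, and Δλ = 1.0472 rad.
cos c = sin φ₁ sin φ₂ + cos φ₁ cos φ₂ cos Δλ = (-0.8660)(0.7071) + (0.5000)(0.7071)(0.5000) = -0.43560,
so c = arccos(-0.43560) = 2.02150 rad.
Distance = R·c = 6371 × 2.0215 ≈ 12879 km.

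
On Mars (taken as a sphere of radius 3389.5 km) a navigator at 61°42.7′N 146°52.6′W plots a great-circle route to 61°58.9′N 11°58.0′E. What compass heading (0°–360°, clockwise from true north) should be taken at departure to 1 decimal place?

With φ₁ = 1.0771, φ₂ = 1.0818, Δλ = 2.7723 rad, the forward-azimuth formula gives
θ = atan2( sin Δλ cos φ₂ , cos φ₁ sin φ₂ − sin φ₁ cos φ₂ cos Δλ ) = atan2(0.1695, 0.8041) = 11.91°.
So the initial bearing is 11.9°.

11.9°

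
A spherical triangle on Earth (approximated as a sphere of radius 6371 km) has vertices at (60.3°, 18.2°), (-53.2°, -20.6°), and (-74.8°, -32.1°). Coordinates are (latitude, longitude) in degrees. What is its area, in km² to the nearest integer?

Side lengths (central angles): a = 0.3855, b = 2.4269, c = 2.0536 rad; semiperimeter s = 2.4329.
By l'Huilier's theorem, tan(E/4) = √[tan(s/2) tan((s−a)/2) tan((s−b)/2) tan((s−c)/2)], giving spherical excess E = 0.2036 rad.
Area = E·R² = 0.2036 × (6371)² ≈ 8264060 km².

8264060 km²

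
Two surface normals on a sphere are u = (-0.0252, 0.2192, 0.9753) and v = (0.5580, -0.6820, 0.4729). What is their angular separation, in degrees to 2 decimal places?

72.68°

u·v = 0.2977; |u| = 0.9999, |v| = 1.0001.
cos θ = (u·v)/(|u||v|) = 0.2977, so θ = 72.68°.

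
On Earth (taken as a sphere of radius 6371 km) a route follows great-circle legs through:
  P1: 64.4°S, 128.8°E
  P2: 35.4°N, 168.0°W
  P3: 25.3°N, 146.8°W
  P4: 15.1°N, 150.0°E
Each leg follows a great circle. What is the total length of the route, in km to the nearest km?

21331 km

Leg P1→P2: central angle 1.9429 rad, distance 12378.5 km.
Leg P2→P3: central angle 0.3636 rad, distance 2316.4 km.
Leg P3→P4: central angle 1.0415 rad, distance 6635.7 km.
Total: 12378.5 + 2316.4 + 6635.7 ≈ 21331 km.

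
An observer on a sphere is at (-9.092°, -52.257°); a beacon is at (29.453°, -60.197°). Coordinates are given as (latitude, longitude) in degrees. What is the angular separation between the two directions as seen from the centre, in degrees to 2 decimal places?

In radians: φ₁ = -0.1587, φ₂ = 0.5141, Δλ = -7.940° = -0.1386 rad.
Haversine: a = sin²(Δφ/2) + cos φ₁ cos φ₂ sin²(Δλ/2) = 0.1089 + (0.9874)(0.8708)(0.0048) = 0.11306.
Central angle c = 2·arcsin(√a) = 0.68586 rad.
So the angular separation is 39.30°.

39.30°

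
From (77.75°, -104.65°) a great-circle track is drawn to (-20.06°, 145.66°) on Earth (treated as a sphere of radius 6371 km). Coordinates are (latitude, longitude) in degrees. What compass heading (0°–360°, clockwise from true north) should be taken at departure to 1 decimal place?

Δλ = -109.690° = -1.9145 rad.
y = sin Δλ · cos φ₂ = (-0.9415)(0.9393) = -0.8844
x = cos φ₁ sin φ₂ − sin φ₁ cos φ₂ cos Δλ = (0.2122)(-0.3430) − (0.9772)(0.9393)(-0.3369) = 0.2365
θ = atan2(y, x) = -75.03°; adding 360° gives 285.0°.

285.0°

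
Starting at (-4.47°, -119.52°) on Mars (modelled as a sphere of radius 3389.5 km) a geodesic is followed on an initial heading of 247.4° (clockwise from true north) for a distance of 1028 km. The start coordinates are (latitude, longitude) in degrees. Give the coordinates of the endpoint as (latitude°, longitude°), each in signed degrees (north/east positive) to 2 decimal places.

Angular distance δ = d/R = 1028/3389.5 = 0.30329 rad; initial bearing θ = 4.3179 rad.
sin φ₂ = sin φ₁ cos δ + cos φ₁ sin δ cos θ = (-0.0779)(0.9544) + (0.9970)(0.2987)(-0.3843) = -0.1888, so φ₂ = -10.88°.
Δλ = atan2(sin θ sin δ cos φ₁, cos δ − sin φ₁ sin φ₂) = atan2(-0.2749, 0.9396) = -16.307°.
λ₂ = -119.520° − 16.307° = -135.83°.

-10.88°, -135.83°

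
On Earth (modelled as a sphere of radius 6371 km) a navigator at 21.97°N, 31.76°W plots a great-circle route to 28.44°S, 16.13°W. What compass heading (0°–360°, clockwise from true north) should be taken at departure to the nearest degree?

With φ₁ = 0.3834, φ₂ = -0.4964, Δλ = 0.2728 rad, the forward-azimuth formula gives
θ = atan2( sin Δλ cos φ₂ , cos φ₁ sin φ₂ − sin φ₁ cos φ₂ cos Δλ ) = atan2(0.2369, -0.7585) = 162.65°.
So the initial bearing is 163°.

163°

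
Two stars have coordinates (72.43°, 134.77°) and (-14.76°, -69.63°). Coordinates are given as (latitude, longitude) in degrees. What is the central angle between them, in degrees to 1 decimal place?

120.6°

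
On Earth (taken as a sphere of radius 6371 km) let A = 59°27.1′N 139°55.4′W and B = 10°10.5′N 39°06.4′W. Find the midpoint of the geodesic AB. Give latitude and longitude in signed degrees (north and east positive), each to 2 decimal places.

45.51°, -68.43°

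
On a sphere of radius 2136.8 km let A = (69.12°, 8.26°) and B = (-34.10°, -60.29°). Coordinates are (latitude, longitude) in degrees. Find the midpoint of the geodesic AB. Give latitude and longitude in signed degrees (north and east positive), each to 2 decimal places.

20.23°, -41.20°

The central angle between A and B is δ = 1.9997 rad.
With f = 0.5, the slerp weights are sin((1−f)δ)/sin δ = 0.9252 and sin(fδ)/sin δ = 0.9252.
Weighted sum of the unit vectors: (0.9252)·(0.3527,0.0512,0.9343) + (0.9252)·(0.4104,-0.7192,-0.5606) = (0.7060, -0.6180, 0.3457).
Converting back: φ = atan2(z, √(x²+y²)) = 20.23°, λ = atan2(y, x) = -41.20°.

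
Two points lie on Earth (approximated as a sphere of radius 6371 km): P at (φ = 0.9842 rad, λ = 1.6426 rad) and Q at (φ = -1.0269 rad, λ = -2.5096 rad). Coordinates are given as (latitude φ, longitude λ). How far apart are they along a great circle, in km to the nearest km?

In radians: φ₁ = 0.9842, φ₂ = -1.0269, Δλ = 122.096° = 2.1310 rad.
Haversine: a = sin²(Δφ/2) + cos φ₁ cos φ₂ sin²(Δλ/2) = 0.7131 + (0.5535)(0.5175)(0.7657) = 0.93242.
Central angle c = 2·arcsin(√a) = 2.61565 rad.
Distance = R·c = 6371 × 2.6156 ≈ 16664 km.

16664 km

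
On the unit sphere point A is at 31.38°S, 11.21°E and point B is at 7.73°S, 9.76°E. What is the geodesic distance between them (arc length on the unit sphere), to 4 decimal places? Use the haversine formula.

0.4134

In radians: φ₁ = -0.5477, φ₂ = -0.1349, Δλ = -1.450° = -0.0253 rad.
Haversine: a = sin²(Δφ/2) + cos φ₁ cos φ₂ sin²(Δλ/2) = 0.0420 + (0.8537)(0.9909)(0.0002) = 0.04213.
Central angle c = 2·arcsin(√a) = 0.41345 rad.
On the unit sphere the arc length equals the central angle: 0.4134.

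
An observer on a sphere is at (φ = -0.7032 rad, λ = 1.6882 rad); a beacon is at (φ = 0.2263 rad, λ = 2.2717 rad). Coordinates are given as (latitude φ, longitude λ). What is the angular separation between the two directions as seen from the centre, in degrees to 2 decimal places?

61.62°

With latitudes φ₁ = -40.290°, φ₂ = 12.966° and longitude difference Δλ = 33.432°:
Haversine: a = sin²(Δφ/2) + cos φ₁ cos φ₂ sin²(Δλ/2) = 0.2009 + (0.7628)(0.9745)(0.0827) = 0.26238.
Central angle c = 2·arcsin(√a) = 1.07556 rad.
So the angular separation is 61.62°.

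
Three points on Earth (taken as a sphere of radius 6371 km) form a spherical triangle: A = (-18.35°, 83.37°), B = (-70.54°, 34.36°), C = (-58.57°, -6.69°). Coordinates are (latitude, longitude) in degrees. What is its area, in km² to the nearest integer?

Side lengths (central angles): a = 0.3610, b = 1.2994, c = 1.0423 rad; semiperimeter s = 1.3513.
By l'Huilier's theorem, tan(E/4) = √[tan(s/2) tan((s−a)/2) tan((s−b)/2) tan((s−c)/2)], giving spherical excess E = 0.1673 rad.
Area = E·R² = 0.1673 × (6371)² ≈ 6791908 km².

6791908 km²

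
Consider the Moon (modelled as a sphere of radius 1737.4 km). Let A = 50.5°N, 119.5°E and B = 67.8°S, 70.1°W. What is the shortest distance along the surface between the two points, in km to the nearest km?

4914 km

With latitudes φ₁ = 50.500°, φ₂ = -67.800° and longitude difference Δλ = 170.400°:
cos c = sin φ₁ sin φ₂ + cos φ₁ cos φ₂ cos Δλ = (0.7716)(-0.9259) + (0.6361)(0.3778)(-0.9860) = -0.95140,
so c = arccos(-0.95140) = 2.82853 rad.
Distance = R·c = 1737.4 × 2.8285 ≈ 4914 km.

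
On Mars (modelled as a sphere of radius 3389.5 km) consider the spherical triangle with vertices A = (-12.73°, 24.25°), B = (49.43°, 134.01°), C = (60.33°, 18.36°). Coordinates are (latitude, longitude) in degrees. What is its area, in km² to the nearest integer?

9418812 km²

Side lengths (central angles): a = 1.0232, b = 1.2778, c = 1.9626 rad; semiperimeter s = 2.1318.
By l'Huilier's theorem, tan(E/4) = √[tan(s/2) tan((s−a)/2) tan((s−b)/2) tan((s−c)/2)], giving spherical excess E = 0.8198 rad.
Area = E·R² = 0.8198 × (3389.5)² ≈ 9418812 km².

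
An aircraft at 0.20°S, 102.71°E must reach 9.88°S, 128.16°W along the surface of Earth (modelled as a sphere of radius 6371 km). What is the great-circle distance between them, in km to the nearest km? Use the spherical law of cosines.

With latitudes φ₁ = -0.200°, φ₂ = -9.880° and longitude difference Δλ = 129.130°:
cos c = sin φ₁ sin φ₂ + cos φ₁ cos φ₂ cos Δλ = (-0.0035)(-0.1716) + (1.0000)(0.9852)(-0.6311) = -0.62112,
so c = arccos(-0.62112) = 2.24097 rad.
Distance = R·c = 6371 × 2.2410 ≈ 14277 km.

14277 km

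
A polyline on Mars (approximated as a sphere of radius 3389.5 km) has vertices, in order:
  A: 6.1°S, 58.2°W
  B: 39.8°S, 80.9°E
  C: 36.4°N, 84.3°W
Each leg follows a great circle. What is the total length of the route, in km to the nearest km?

17068 km

Leg A→B: central angle 2.1053 rad, distance 7135.9 km.
Leg B→C: central angle 2.9301 rad, distance 9931.7 km.
Total: 7135.9 + 9931.7 ≈ 17068 km.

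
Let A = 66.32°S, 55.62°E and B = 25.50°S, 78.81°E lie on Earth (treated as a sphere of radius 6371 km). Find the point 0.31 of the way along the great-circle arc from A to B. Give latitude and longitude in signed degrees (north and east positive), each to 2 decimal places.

-54.19°, 67.49°

The central angle between A and B is δ = 0.7562 rad.
With f = 0.31, the slerp weights are sin((1−f)δ)/sin δ = 0.7264 and sin(fδ)/sin δ = 0.3385.
Weighted sum of the unit vectors: (0.7264)·(0.2268,0.3315,-0.9158) + (0.3385)·(0.1752,0.8854,-0.4305) = (0.2240, 0.5405, -0.8110).
Converting back: φ = atan2(z, √(x²+y²)) = -54.19°, λ = atan2(y, x) = 67.49°.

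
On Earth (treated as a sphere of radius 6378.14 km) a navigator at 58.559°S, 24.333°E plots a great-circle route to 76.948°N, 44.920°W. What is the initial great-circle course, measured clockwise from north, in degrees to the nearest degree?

340°

Δλ = -69.253° = -1.2087 rad.
y = sin Δλ · cos φ₂ = (-0.9352)(0.2258) = -0.2112
x = cos φ₁ sin φ₂ − sin φ₁ cos φ₂ cos Δλ = (0.5216)(0.9742) − (-0.8532)(0.2258)(0.3542) = 0.5764
θ = atan2(y, x) = -20.12°; adding 360° gives 340°.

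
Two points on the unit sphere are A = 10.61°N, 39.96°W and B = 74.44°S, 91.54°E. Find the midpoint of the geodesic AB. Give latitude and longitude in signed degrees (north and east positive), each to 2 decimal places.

-43.20°, -25.95°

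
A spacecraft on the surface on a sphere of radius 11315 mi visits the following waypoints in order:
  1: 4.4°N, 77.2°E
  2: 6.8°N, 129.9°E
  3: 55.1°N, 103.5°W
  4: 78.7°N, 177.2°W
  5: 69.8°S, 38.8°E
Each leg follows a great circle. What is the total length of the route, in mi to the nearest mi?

Leg 1→2: central angle 0.9160 rad, distance 10364.0 mi.
Leg 2→3: central angle 1.8148 rad, distance 20534.8 mi.
Leg 3→4: central angle 0.5814 rad, distance 6578.0 mi.
Leg 4→5: central angle 2.9177 rad, distance 33013.6 mi.
Total: 10364.0 + 20534.8 + 6578.0 + 33013.6 ≈ 70490 mi.

70490 mi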